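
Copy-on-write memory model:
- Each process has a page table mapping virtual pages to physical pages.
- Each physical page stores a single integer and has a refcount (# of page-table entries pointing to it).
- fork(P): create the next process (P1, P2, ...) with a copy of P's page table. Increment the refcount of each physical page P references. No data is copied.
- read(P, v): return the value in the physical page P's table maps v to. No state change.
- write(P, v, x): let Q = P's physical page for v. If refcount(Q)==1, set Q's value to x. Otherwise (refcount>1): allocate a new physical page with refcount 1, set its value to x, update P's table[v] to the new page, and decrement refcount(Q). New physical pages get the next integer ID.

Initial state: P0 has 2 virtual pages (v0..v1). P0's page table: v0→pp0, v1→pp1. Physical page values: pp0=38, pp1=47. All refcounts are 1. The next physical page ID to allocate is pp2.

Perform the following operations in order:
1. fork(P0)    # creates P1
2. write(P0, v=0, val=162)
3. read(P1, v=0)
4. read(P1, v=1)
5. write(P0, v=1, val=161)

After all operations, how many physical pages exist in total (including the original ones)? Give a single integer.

Answer: 4

Derivation:
Op 1: fork(P0) -> P1. 2 ppages; refcounts: pp0:2 pp1:2
Op 2: write(P0, v0, 162). refcount(pp0)=2>1 -> COPY to pp2. 3 ppages; refcounts: pp0:1 pp1:2 pp2:1
Op 3: read(P1, v0) -> 38. No state change.
Op 4: read(P1, v1) -> 47. No state change.
Op 5: write(P0, v1, 161). refcount(pp1)=2>1 -> COPY to pp3. 4 ppages; refcounts: pp0:1 pp1:1 pp2:1 pp3:1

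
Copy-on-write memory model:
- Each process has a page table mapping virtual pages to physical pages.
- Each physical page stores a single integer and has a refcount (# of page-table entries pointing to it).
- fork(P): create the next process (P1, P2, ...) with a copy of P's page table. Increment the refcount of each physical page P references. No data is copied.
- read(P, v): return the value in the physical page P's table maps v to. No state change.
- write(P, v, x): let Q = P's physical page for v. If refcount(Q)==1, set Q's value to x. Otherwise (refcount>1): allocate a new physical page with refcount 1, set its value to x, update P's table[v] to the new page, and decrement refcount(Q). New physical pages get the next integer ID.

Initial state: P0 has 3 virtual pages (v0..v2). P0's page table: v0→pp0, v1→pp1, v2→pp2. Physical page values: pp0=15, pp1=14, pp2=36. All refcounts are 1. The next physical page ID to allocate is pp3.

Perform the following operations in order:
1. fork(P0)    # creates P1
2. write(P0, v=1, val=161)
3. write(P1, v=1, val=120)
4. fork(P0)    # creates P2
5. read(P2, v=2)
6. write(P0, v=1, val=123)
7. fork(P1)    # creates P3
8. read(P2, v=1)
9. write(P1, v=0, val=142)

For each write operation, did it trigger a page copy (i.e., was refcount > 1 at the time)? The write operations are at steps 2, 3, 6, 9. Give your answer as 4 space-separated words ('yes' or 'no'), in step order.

Op 1: fork(P0) -> P1. 3 ppages; refcounts: pp0:2 pp1:2 pp2:2
Op 2: write(P0, v1, 161). refcount(pp1)=2>1 -> COPY to pp3. 4 ppages; refcounts: pp0:2 pp1:1 pp2:2 pp3:1
Op 3: write(P1, v1, 120). refcount(pp1)=1 -> write in place. 4 ppages; refcounts: pp0:2 pp1:1 pp2:2 pp3:1
Op 4: fork(P0) -> P2. 4 ppages; refcounts: pp0:3 pp1:1 pp2:3 pp3:2
Op 5: read(P2, v2) -> 36. No state change.
Op 6: write(P0, v1, 123). refcount(pp3)=2>1 -> COPY to pp4. 5 ppages; refcounts: pp0:3 pp1:1 pp2:3 pp3:1 pp4:1
Op 7: fork(P1) -> P3. 5 ppages; refcounts: pp0:4 pp1:2 pp2:4 pp3:1 pp4:1
Op 8: read(P2, v1) -> 161. No state change.
Op 9: write(P1, v0, 142). refcount(pp0)=4>1 -> COPY to pp5. 6 ppages; refcounts: pp0:3 pp1:2 pp2:4 pp3:1 pp4:1 pp5:1

yes no yes yes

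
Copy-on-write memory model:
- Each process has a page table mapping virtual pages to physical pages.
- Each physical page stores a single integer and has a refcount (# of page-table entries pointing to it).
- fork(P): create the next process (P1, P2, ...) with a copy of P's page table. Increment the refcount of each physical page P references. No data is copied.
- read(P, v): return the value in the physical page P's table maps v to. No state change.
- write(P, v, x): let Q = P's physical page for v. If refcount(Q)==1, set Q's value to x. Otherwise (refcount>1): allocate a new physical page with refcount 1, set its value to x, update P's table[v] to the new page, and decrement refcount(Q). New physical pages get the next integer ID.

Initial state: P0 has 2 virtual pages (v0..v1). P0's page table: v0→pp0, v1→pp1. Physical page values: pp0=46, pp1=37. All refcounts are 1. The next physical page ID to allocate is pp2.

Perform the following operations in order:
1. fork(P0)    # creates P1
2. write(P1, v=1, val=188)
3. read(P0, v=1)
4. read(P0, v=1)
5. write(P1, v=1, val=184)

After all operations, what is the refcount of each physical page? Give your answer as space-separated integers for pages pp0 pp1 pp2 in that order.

Answer: 2 1 1

Derivation:
Op 1: fork(P0) -> P1. 2 ppages; refcounts: pp0:2 pp1:2
Op 2: write(P1, v1, 188). refcount(pp1)=2>1 -> COPY to pp2. 3 ppages; refcounts: pp0:2 pp1:1 pp2:1
Op 3: read(P0, v1) -> 37. No state change.
Op 4: read(P0, v1) -> 37. No state change.
Op 5: write(P1, v1, 184). refcount(pp2)=1 -> write in place. 3 ppages; refcounts: pp0:2 pp1:1 pp2:1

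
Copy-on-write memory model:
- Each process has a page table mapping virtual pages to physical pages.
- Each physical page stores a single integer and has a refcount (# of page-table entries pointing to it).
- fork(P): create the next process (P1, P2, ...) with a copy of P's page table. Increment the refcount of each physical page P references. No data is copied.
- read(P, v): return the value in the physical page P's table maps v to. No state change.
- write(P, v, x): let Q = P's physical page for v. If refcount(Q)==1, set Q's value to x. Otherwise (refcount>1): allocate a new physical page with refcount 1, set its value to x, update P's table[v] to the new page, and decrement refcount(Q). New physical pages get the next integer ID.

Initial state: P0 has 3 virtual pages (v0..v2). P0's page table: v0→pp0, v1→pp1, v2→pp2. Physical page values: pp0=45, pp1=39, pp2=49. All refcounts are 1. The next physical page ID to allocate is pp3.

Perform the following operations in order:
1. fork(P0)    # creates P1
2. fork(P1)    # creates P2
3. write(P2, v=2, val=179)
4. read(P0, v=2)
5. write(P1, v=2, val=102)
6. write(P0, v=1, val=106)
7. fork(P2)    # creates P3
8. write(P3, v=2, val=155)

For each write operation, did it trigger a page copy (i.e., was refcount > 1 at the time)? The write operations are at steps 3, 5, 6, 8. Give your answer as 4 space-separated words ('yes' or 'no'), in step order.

Op 1: fork(P0) -> P1. 3 ppages; refcounts: pp0:2 pp1:2 pp2:2
Op 2: fork(P1) -> P2. 3 ppages; refcounts: pp0:3 pp1:3 pp2:3
Op 3: write(P2, v2, 179). refcount(pp2)=3>1 -> COPY to pp3. 4 ppages; refcounts: pp0:3 pp1:3 pp2:2 pp3:1
Op 4: read(P0, v2) -> 49. No state change.
Op 5: write(P1, v2, 102). refcount(pp2)=2>1 -> COPY to pp4. 5 ppages; refcounts: pp0:3 pp1:3 pp2:1 pp3:1 pp4:1
Op 6: write(P0, v1, 106). refcount(pp1)=3>1 -> COPY to pp5. 6 ppages; refcounts: pp0:3 pp1:2 pp2:1 pp3:1 pp4:1 pp5:1
Op 7: fork(P2) -> P3. 6 ppages; refcounts: pp0:4 pp1:3 pp2:1 pp3:2 pp4:1 pp5:1
Op 8: write(P3, v2, 155). refcount(pp3)=2>1 -> COPY to pp6. 7 ppages; refcounts: pp0:4 pp1:3 pp2:1 pp3:1 pp4:1 pp5:1 pp6:1

yes yes yes yes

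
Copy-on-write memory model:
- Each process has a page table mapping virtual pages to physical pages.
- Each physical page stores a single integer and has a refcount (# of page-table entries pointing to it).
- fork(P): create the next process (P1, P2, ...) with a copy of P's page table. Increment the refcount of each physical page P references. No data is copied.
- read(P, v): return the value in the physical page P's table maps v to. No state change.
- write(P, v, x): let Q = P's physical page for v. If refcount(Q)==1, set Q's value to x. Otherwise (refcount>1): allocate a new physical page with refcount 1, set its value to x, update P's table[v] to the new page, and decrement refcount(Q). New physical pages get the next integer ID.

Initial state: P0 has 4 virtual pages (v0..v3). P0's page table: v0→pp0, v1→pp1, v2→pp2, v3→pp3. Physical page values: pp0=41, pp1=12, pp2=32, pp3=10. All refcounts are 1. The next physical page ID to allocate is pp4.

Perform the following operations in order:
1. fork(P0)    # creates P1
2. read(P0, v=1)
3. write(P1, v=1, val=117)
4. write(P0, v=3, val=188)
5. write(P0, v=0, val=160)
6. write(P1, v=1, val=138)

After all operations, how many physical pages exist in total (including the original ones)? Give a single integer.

Op 1: fork(P0) -> P1. 4 ppages; refcounts: pp0:2 pp1:2 pp2:2 pp3:2
Op 2: read(P0, v1) -> 12. No state change.
Op 3: write(P1, v1, 117). refcount(pp1)=2>1 -> COPY to pp4. 5 ppages; refcounts: pp0:2 pp1:1 pp2:2 pp3:2 pp4:1
Op 4: write(P0, v3, 188). refcount(pp3)=2>1 -> COPY to pp5. 6 ppages; refcounts: pp0:2 pp1:1 pp2:2 pp3:1 pp4:1 pp5:1
Op 5: write(P0, v0, 160). refcount(pp0)=2>1 -> COPY to pp6. 7 ppages; refcounts: pp0:1 pp1:1 pp2:2 pp3:1 pp4:1 pp5:1 pp6:1
Op 6: write(P1, v1, 138). refcount(pp4)=1 -> write in place. 7 ppages; refcounts: pp0:1 pp1:1 pp2:2 pp3:1 pp4:1 pp5:1 pp6:1

Answer: 7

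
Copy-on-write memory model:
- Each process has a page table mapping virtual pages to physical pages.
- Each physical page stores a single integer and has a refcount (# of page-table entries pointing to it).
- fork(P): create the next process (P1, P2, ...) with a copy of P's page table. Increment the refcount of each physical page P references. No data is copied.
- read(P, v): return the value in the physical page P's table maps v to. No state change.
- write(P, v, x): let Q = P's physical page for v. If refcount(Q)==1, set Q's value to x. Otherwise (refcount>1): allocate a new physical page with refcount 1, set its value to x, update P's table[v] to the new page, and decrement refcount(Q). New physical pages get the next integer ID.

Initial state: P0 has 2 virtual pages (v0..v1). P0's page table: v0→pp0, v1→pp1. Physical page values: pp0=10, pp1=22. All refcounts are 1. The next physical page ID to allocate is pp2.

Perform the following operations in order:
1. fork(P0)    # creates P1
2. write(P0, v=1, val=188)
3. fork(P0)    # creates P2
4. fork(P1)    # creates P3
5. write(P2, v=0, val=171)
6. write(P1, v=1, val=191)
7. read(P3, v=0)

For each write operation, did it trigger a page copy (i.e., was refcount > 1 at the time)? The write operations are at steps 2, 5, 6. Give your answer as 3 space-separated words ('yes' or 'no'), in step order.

Op 1: fork(P0) -> P1. 2 ppages; refcounts: pp0:2 pp1:2
Op 2: write(P0, v1, 188). refcount(pp1)=2>1 -> COPY to pp2. 3 ppages; refcounts: pp0:2 pp1:1 pp2:1
Op 3: fork(P0) -> P2. 3 ppages; refcounts: pp0:3 pp1:1 pp2:2
Op 4: fork(P1) -> P3. 3 ppages; refcounts: pp0:4 pp1:2 pp2:2
Op 5: write(P2, v0, 171). refcount(pp0)=4>1 -> COPY to pp3. 4 ppages; refcounts: pp0:3 pp1:2 pp2:2 pp3:1
Op 6: write(P1, v1, 191). refcount(pp1)=2>1 -> COPY to pp4. 5 ppages; refcounts: pp0:3 pp1:1 pp2:2 pp3:1 pp4:1
Op 7: read(P3, v0) -> 10. No state change.

yes yes yes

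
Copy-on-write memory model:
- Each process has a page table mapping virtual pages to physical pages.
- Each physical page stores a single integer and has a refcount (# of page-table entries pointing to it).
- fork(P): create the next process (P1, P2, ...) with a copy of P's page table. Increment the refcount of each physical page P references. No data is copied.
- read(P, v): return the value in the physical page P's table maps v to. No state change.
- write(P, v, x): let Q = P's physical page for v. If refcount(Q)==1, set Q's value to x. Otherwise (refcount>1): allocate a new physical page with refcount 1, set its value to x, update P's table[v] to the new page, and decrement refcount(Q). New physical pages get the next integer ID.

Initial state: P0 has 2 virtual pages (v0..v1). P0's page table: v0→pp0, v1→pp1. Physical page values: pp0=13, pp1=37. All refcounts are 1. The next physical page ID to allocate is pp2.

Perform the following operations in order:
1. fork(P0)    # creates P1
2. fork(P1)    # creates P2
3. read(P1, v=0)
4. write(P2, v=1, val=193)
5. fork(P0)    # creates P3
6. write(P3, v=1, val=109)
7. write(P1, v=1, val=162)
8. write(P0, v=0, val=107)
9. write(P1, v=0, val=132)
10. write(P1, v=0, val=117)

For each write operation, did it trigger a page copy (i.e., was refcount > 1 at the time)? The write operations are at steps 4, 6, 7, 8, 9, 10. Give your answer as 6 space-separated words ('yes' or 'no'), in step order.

Op 1: fork(P0) -> P1. 2 ppages; refcounts: pp0:2 pp1:2
Op 2: fork(P1) -> P2. 2 ppages; refcounts: pp0:3 pp1:3
Op 3: read(P1, v0) -> 13. No state change.
Op 4: write(P2, v1, 193). refcount(pp1)=3>1 -> COPY to pp2. 3 ppages; refcounts: pp0:3 pp1:2 pp2:1
Op 5: fork(P0) -> P3. 3 ppages; refcounts: pp0:4 pp1:3 pp2:1
Op 6: write(P3, v1, 109). refcount(pp1)=3>1 -> COPY to pp3. 4 ppages; refcounts: pp0:4 pp1:2 pp2:1 pp3:1
Op 7: write(P1, v1, 162). refcount(pp1)=2>1 -> COPY to pp4. 5 ppages; refcounts: pp0:4 pp1:1 pp2:1 pp3:1 pp4:1
Op 8: write(P0, v0, 107). refcount(pp0)=4>1 -> COPY to pp5. 6 ppages; refcounts: pp0:3 pp1:1 pp2:1 pp3:1 pp4:1 pp5:1
Op 9: write(P1, v0, 132). refcount(pp0)=3>1 -> COPY to pp6. 7 ppages; refcounts: pp0:2 pp1:1 pp2:1 pp3:1 pp4:1 pp5:1 pp6:1
Op 10: write(P1, v0, 117). refcount(pp6)=1 -> write in place. 7 ppages; refcounts: pp0:2 pp1:1 pp2:1 pp3:1 pp4:1 pp5:1 pp6:1

yes yes yes yes yes no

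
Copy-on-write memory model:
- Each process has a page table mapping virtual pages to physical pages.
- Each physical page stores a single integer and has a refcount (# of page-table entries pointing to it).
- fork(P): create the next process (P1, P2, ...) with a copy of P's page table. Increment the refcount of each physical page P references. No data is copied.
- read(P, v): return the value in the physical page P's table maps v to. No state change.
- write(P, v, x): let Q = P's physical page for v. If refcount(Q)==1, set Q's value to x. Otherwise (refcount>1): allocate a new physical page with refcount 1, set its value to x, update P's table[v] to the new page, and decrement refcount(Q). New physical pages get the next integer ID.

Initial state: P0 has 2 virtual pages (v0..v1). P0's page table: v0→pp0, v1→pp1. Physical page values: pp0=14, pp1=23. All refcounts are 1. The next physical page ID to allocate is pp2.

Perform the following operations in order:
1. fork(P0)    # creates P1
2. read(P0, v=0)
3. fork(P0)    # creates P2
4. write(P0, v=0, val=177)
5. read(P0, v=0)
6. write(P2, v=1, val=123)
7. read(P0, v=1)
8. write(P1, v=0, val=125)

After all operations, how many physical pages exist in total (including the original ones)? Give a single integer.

Op 1: fork(P0) -> P1. 2 ppages; refcounts: pp0:2 pp1:2
Op 2: read(P0, v0) -> 14. No state change.
Op 3: fork(P0) -> P2. 2 ppages; refcounts: pp0:3 pp1:3
Op 4: write(P0, v0, 177). refcount(pp0)=3>1 -> COPY to pp2. 3 ppages; refcounts: pp0:2 pp1:3 pp2:1
Op 5: read(P0, v0) -> 177. No state change.
Op 6: write(P2, v1, 123). refcount(pp1)=3>1 -> COPY to pp3. 4 ppages; refcounts: pp0:2 pp1:2 pp2:1 pp3:1
Op 7: read(P0, v1) -> 23. No state change.
Op 8: write(P1, v0, 125). refcount(pp0)=2>1 -> COPY to pp4. 5 ppages; refcounts: pp0:1 pp1:2 pp2:1 pp3:1 pp4:1

Answer: 5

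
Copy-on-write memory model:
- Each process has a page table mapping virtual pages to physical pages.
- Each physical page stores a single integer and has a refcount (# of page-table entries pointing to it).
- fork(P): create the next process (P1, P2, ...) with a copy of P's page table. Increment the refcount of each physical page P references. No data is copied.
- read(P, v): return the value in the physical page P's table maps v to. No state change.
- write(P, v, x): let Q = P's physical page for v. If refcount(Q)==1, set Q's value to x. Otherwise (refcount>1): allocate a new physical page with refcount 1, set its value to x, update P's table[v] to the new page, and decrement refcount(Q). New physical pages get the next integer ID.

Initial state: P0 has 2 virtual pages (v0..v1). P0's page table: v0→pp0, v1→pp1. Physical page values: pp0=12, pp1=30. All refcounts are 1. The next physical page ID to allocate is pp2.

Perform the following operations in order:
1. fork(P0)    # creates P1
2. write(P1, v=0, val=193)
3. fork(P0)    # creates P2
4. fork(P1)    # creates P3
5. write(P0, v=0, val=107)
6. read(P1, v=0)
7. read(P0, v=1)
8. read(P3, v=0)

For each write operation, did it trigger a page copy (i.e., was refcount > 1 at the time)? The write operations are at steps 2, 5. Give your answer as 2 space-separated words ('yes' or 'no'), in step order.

Op 1: fork(P0) -> P1. 2 ppages; refcounts: pp0:2 pp1:2
Op 2: write(P1, v0, 193). refcount(pp0)=2>1 -> COPY to pp2. 3 ppages; refcounts: pp0:1 pp1:2 pp2:1
Op 3: fork(P0) -> P2. 3 ppages; refcounts: pp0:2 pp1:3 pp2:1
Op 4: fork(P1) -> P3. 3 ppages; refcounts: pp0:2 pp1:4 pp2:2
Op 5: write(P0, v0, 107). refcount(pp0)=2>1 -> COPY to pp3. 4 ppages; refcounts: pp0:1 pp1:4 pp2:2 pp3:1
Op 6: read(P1, v0) -> 193. No state change.
Op 7: read(P0, v1) -> 30. No state change.
Op 8: read(P3, v0) -> 193. No state change.

yes yes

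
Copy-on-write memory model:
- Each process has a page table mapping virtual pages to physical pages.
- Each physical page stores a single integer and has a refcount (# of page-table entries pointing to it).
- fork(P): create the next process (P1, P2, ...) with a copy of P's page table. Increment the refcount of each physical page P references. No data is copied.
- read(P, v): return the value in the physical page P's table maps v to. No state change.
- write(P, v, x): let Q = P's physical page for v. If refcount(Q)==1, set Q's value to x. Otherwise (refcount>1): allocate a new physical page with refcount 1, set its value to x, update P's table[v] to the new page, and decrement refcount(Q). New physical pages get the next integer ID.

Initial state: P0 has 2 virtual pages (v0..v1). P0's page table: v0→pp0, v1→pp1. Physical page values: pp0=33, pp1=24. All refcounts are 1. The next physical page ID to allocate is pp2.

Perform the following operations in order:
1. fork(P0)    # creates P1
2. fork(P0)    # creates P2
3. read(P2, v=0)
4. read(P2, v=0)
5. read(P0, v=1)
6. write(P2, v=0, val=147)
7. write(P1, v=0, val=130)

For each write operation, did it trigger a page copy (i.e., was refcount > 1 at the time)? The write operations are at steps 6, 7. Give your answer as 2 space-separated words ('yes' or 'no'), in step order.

Op 1: fork(P0) -> P1. 2 ppages; refcounts: pp0:2 pp1:2
Op 2: fork(P0) -> P2. 2 ppages; refcounts: pp0:3 pp1:3
Op 3: read(P2, v0) -> 33. No state change.
Op 4: read(P2, v0) -> 33. No state change.
Op 5: read(P0, v1) -> 24. No state change.
Op 6: write(P2, v0, 147). refcount(pp0)=3>1 -> COPY to pp2. 3 ppages; refcounts: pp0:2 pp1:3 pp2:1
Op 7: write(P1, v0, 130). refcount(pp0)=2>1 -> COPY to pp3. 4 ppages; refcounts: pp0:1 pp1:3 pp2:1 pp3:1

yes yes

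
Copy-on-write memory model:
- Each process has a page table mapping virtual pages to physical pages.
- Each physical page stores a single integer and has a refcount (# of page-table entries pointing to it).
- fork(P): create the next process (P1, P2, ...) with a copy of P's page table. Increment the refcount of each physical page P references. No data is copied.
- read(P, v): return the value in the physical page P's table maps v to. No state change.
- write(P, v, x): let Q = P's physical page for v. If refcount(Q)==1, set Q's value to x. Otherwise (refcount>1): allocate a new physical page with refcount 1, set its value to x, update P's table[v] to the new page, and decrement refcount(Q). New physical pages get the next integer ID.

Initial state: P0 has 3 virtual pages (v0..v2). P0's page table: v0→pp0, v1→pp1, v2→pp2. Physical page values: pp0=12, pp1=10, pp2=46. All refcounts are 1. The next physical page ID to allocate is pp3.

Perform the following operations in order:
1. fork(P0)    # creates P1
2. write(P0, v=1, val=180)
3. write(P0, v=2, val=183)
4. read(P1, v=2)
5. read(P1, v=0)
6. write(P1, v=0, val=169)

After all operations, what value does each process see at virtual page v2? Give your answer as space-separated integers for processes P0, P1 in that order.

Op 1: fork(P0) -> P1. 3 ppages; refcounts: pp0:2 pp1:2 pp2:2
Op 2: write(P0, v1, 180). refcount(pp1)=2>1 -> COPY to pp3. 4 ppages; refcounts: pp0:2 pp1:1 pp2:2 pp3:1
Op 3: write(P0, v2, 183). refcount(pp2)=2>1 -> COPY to pp4. 5 ppages; refcounts: pp0:2 pp1:1 pp2:1 pp3:1 pp4:1
Op 4: read(P1, v2) -> 46. No state change.
Op 5: read(P1, v0) -> 12. No state change.
Op 6: write(P1, v0, 169). refcount(pp0)=2>1 -> COPY to pp5. 6 ppages; refcounts: pp0:1 pp1:1 pp2:1 pp3:1 pp4:1 pp5:1
P0: v2 -> pp4 = 183
P1: v2 -> pp2 = 46

Answer: 183 46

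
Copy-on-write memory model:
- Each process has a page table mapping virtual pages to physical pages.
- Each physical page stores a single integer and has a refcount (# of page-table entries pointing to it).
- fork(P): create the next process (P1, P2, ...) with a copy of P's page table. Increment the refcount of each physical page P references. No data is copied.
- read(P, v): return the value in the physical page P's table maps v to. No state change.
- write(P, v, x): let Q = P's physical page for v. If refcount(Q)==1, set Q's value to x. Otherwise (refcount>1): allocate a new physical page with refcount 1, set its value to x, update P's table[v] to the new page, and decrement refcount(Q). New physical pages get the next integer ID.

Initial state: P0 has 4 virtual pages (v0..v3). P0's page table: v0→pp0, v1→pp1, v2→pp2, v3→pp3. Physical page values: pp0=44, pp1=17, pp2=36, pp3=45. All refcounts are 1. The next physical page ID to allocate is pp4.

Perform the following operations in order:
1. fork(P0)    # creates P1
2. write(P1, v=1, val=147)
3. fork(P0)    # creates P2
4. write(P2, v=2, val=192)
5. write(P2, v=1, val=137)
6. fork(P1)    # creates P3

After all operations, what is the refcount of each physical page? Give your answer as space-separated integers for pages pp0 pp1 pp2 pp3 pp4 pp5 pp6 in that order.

Op 1: fork(P0) -> P1. 4 ppages; refcounts: pp0:2 pp1:2 pp2:2 pp3:2
Op 2: write(P1, v1, 147). refcount(pp1)=2>1 -> COPY to pp4. 5 ppages; refcounts: pp0:2 pp1:1 pp2:2 pp3:2 pp4:1
Op 3: fork(P0) -> P2. 5 ppages; refcounts: pp0:3 pp1:2 pp2:3 pp3:3 pp4:1
Op 4: write(P2, v2, 192). refcount(pp2)=3>1 -> COPY to pp5. 6 ppages; refcounts: pp0:3 pp1:2 pp2:2 pp3:3 pp4:1 pp5:1
Op 5: write(P2, v1, 137). refcount(pp1)=2>1 -> COPY to pp6. 7 ppages; refcounts: pp0:3 pp1:1 pp2:2 pp3:3 pp4:1 pp5:1 pp6:1
Op 6: fork(P1) -> P3. 7 ppages; refcounts: pp0:4 pp1:1 pp2:3 pp3:4 pp4:2 pp5:1 pp6:1

Answer: 4 1 3 4 2 1 1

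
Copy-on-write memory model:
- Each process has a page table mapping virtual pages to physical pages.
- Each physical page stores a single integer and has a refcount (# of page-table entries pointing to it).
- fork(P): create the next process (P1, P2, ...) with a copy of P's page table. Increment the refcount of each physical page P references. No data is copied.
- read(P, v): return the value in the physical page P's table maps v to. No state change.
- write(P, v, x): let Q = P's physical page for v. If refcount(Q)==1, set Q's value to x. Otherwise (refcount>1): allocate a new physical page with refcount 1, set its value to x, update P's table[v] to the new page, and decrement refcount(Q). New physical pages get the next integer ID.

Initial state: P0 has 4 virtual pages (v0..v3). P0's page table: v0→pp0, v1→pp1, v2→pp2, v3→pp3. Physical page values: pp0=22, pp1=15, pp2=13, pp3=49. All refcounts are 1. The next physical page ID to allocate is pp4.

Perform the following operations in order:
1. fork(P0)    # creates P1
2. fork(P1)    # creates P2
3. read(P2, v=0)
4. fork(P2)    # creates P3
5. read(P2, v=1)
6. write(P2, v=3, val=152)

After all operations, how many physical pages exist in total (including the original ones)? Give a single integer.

Answer: 5

Derivation:
Op 1: fork(P0) -> P1. 4 ppages; refcounts: pp0:2 pp1:2 pp2:2 pp3:2
Op 2: fork(P1) -> P2. 4 ppages; refcounts: pp0:3 pp1:3 pp2:3 pp3:3
Op 3: read(P2, v0) -> 22. No state change.
Op 4: fork(P2) -> P3. 4 ppages; refcounts: pp0:4 pp1:4 pp2:4 pp3:4
Op 5: read(P2, v1) -> 15. No state change.
Op 6: write(P2, v3, 152). refcount(pp3)=4>1 -> COPY to pp4. 5 ppages; refcounts: pp0:4 pp1:4 pp2:4 pp3:3 pp4:1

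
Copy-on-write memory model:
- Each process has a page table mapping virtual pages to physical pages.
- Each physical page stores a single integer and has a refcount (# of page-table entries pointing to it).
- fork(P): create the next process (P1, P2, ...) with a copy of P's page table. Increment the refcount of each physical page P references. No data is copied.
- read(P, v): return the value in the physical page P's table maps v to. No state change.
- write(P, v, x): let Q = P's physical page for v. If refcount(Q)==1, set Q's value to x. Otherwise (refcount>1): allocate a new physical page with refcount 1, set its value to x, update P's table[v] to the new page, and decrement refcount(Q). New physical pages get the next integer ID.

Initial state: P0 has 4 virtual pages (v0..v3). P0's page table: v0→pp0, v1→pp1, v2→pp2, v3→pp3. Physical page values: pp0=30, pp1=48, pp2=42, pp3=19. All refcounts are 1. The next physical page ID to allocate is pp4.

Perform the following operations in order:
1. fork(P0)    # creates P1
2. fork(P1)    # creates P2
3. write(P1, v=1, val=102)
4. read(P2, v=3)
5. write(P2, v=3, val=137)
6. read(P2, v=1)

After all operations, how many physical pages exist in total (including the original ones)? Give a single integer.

Op 1: fork(P0) -> P1. 4 ppages; refcounts: pp0:2 pp1:2 pp2:2 pp3:2
Op 2: fork(P1) -> P2. 4 ppages; refcounts: pp0:3 pp1:3 pp2:3 pp3:3
Op 3: write(P1, v1, 102). refcount(pp1)=3>1 -> COPY to pp4. 5 ppages; refcounts: pp0:3 pp1:2 pp2:3 pp3:3 pp4:1
Op 4: read(P2, v3) -> 19. No state change.
Op 5: write(P2, v3, 137). refcount(pp3)=3>1 -> COPY to pp5. 6 ppages; refcounts: pp0:3 pp1:2 pp2:3 pp3:2 pp4:1 pp5:1
Op 6: read(P2, v1) -> 48. No state change.

Answer: 6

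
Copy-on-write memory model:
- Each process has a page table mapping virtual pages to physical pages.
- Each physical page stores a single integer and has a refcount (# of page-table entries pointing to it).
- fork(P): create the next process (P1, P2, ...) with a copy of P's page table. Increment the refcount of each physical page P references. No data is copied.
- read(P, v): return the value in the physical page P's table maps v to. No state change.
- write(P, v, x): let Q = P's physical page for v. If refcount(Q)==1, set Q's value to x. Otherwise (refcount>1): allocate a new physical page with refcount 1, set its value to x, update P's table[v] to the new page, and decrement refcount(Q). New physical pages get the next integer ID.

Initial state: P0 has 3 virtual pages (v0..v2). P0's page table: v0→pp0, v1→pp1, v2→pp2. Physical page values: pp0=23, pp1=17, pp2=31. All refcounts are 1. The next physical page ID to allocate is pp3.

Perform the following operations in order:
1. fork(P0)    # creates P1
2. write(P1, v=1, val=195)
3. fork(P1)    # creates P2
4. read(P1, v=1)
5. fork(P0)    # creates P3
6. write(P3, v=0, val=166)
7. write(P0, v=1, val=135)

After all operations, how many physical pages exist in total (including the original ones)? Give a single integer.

Answer: 6

Derivation:
Op 1: fork(P0) -> P1. 3 ppages; refcounts: pp0:2 pp1:2 pp2:2
Op 2: write(P1, v1, 195). refcount(pp1)=2>1 -> COPY to pp3. 4 ppages; refcounts: pp0:2 pp1:1 pp2:2 pp3:1
Op 3: fork(P1) -> P2. 4 ppages; refcounts: pp0:3 pp1:1 pp2:3 pp3:2
Op 4: read(P1, v1) -> 195. No state change.
Op 5: fork(P0) -> P3. 4 ppages; refcounts: pp0:4 pp1:2 pp2:4 pp3:2
Op 6: write(P3, v0, 166). refcount(pp0)=4>1 -> COPY to pp4. 5 ppages; refcounts: pp0:3 pp1:2 pp2:4 pp3:2 pp4:1
Op 7: write(P0, v1, 135). refcount(pp1)=2>1 -> COPY to pp5. 6 ppages; refcounts: pp0:3 pp1:1 pp2:4 pp3:2 pp4:1 pp5:1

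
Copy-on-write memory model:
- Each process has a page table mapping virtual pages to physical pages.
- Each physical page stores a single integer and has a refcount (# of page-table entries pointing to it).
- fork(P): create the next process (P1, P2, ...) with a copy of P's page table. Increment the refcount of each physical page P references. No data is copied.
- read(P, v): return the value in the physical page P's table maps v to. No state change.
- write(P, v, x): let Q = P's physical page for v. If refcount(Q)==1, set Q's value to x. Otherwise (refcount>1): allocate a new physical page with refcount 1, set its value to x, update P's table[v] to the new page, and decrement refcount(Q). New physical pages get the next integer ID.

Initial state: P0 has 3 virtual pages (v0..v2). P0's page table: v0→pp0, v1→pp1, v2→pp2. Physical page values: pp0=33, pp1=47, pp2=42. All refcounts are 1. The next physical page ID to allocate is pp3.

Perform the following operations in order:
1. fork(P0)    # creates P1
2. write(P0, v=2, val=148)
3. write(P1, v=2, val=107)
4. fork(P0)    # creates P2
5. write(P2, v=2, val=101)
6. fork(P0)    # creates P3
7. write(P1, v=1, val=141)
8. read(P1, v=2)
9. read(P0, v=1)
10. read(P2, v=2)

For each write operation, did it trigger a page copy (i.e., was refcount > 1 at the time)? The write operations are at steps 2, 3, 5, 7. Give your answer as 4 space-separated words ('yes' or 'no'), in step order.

Op 1: fork(P0) -> P1. 3 ppages; refcounts: pp0:2 pp1:2 pp2:2
Op 2: write(P0, v2, 148). refcount(pp2)=2>1 -> COPY to pp3. 4 ppages; refcounts: pp0:2 pp1:2 pp2:1 pp3:1
Op 3: write(P1, v2, 107). refcount(pp2)=1 -> write in place. 4 ppages; refcounts: pp0:2 pp1:2 pp2:1 pp3:1
Op 4: fork(P0) -> P2. 4 ppages; refcounts: pp0:3 pp1:3 pp2:1 pp3:2
Op 5: write(P2, v2, 101). refcount(pp3)=2>1 -> COPY to pp4. 5 ppages; refcounts: pp0:3 pp1:3 pp2:1 pp3:1 pp4:1
Op 6: fork(P0) -> P3. 5 ppages; refcounts: pp0:4 pp1:4 pp2:1 pp3:2 pp4:1
Op 7: write(P1, v1, 141). refcount(pp1)=4>1 -> COPY to pp5. 6 ppages; refcounts: pp0:4 pp1:3 pp2:1 pp3:2 pp4:1 pp5:1
Op 8: read(P1, v2) -> 107. No state change.
Op 9: read(P0, v1) -> 47. No state change.
Op 10: read(P2, v2) -> 101. No state change.

yes no yes yes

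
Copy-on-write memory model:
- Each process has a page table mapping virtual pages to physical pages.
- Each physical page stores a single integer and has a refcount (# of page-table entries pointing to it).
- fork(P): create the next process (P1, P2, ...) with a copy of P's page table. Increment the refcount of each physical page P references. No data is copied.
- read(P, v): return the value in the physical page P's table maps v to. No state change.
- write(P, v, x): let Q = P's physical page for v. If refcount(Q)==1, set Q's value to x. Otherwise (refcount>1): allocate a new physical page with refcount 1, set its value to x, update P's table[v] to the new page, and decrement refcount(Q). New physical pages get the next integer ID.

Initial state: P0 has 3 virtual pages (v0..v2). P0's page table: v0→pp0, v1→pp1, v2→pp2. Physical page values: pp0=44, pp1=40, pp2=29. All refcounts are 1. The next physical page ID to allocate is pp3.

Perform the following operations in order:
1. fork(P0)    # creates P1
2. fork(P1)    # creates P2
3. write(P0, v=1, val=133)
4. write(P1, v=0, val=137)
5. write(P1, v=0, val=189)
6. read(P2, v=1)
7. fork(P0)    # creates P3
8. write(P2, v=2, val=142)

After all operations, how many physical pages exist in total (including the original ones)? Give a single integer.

Op 1: fork(P0) -> P1. 3 ppages; refcounts: pp0:2 pp1:2 pp2:2
Op 2: fork(P1) -> P2. 3 ppages; refcounts: pp0:3 pp1:3 pp2:3
Op 3: write(P0, v1, 133). refcount(pp1)=3>1 -> COPY to pp3. 4 ppages; refcounts: pp0:3 pp1:2 pp2:3 pp3:1
Op 4: write(P1, v0, 137). refcount(pp0)=3>1 -> COPY to pp4. 5 ppages; refcounts: pp0:2 pp1:2 pp2:3 pp3:1 pp4:1
Op 5: write(P1, v0, 189). refcount(pp4)=1 -> write in place. 5 ppages; refcounts: pp0:2 pp1:2 pp2:3 pp3:1 pp4:1
Op 6: read(P2, v1) -> 40. No state change.
Op 7: fork(P0) -> P3. 5 ppages; refcounts: pp0:3 pp1:2 pp2:4 pp3:2 pp4:1
Op 8: write(P2, v2, 142). refcount(pp2)=4>1 -> COPY to pp5. 6 ppages; refcounts: pp0:3 pp1:2 pp2:3 pp3:2 pp4:1 pp5:1

Answer: 6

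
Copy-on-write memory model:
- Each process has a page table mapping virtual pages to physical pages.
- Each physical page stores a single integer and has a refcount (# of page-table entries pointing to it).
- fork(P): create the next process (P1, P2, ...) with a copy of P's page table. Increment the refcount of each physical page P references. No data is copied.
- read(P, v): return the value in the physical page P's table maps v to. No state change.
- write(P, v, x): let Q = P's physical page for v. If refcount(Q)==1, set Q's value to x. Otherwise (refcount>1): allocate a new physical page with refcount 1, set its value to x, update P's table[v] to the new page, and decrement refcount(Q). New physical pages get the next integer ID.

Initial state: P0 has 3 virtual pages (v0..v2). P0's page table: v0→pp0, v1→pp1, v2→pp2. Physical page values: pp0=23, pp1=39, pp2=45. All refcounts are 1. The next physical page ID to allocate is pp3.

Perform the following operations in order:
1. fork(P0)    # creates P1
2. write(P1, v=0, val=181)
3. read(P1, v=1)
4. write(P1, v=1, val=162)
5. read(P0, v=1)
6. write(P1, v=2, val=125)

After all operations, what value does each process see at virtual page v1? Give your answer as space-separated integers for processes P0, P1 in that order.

Answer: 39 162

Derivation:
Op 1: fork(P0) -> P1. 3 ppages; refcounts: pp0:2 pp1:2 pp2:2
Op 2: write(P1, v0, 181). refcount(pp0)=2>1 -> COPY to pp3. 4 ppages; refcounts: pp0:1 pp1:2 pp2:2 pp3:1
Op 3: read(P1, v1) -> 39. No state change.
Op 4: write(P1, v1, 162). refcount(pp1)=2>1 -> COPY to pp4. 5 ppages; refcounts: pp0:1 pp1:1 pp2:2 pp3:1 pp4:1
Op 5: read(P0, v1) -> 39. No state change.
Op 6: write(P1, v2, 125). refcount(pp2)=2>1 -> COPY to pp5. 6 ppages; refcounts: pp0:1 pp1:1 pp2:1 pp3:1 pp4:1 pp5:1
P0: v1 -> pp1 = 39
P1: v1 -> pp4 = 162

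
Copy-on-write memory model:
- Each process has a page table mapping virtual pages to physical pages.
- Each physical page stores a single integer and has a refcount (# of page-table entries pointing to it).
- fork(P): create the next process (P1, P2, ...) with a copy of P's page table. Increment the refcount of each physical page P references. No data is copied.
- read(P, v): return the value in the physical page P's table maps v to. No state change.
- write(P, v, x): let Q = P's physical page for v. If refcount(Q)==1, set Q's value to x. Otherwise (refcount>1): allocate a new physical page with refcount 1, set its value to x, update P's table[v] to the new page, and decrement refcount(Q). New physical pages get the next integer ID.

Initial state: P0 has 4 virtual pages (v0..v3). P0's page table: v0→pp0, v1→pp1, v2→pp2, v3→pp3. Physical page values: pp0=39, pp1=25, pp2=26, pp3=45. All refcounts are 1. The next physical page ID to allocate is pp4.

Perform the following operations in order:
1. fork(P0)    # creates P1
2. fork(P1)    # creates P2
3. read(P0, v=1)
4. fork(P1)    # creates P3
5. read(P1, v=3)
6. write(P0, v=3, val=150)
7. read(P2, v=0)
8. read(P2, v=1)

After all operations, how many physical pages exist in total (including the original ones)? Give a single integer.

Op 1: fork(P0) -> P1. 4 ppages; refcounts: pp0:2 pp1:2 pp2:2 pp3:2
Op 2: fork(P1) -> P2. 4 ppages; refcounts: pp0:3 pp1:3 pp2:3 pp3:3
Op 3: read(P0, v1) -> 25. No state change.
Op 4: fork(P1) -> P3. 4 ppages; refcounts: pp0:4 pp1:4 pp2:4 pp3:4
Op 5: read(P1, v3) -> 45. No state change.
Op 6: write(P0, v3, 150). refcount(pp3)=4>1 -> COPY to pp4. 5 ppages; refcounts: pp0:4 pp1:4 pp2:4 pp3:3 pp4:1
Op 7: read(P2, v0) -> 39. No state change.
Op 8: read(P2, v1) -> 25. No state change.

Answer: 5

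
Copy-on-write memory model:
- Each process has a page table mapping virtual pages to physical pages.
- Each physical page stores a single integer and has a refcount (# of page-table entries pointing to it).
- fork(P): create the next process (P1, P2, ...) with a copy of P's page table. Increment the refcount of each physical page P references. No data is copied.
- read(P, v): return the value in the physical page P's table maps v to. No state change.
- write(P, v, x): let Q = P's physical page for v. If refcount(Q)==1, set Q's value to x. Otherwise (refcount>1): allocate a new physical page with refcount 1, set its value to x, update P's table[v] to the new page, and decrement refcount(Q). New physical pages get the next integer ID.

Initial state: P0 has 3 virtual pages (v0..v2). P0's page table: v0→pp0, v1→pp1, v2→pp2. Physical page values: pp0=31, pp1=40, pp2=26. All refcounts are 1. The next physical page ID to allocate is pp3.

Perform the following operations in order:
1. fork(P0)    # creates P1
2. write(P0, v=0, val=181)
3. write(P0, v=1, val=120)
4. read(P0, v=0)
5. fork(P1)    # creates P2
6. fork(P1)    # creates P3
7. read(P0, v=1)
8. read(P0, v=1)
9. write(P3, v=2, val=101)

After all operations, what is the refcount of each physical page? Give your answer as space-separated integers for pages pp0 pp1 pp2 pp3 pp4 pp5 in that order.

Answer: 3 3 3 1 1 1

Derivation:
Op 1: fork(P0) -> P1. 3 ppages; refcounts: pp0:2 pp1:2 pp2:2
Op 2: write(P0, v0, 181). refcount(pp0)=2>1 -> COPY to pp3. 4 ppages; refcounts: pp0:1 pp1:2 pp2:2 pp3:1
Op 3: write(P0, v1, 120). refcount(pp1)=2>1 -> COPY to pp4. 5 ppages; refcounts: pp0:1 pp1:1 pp2:2 pp3:1 pp4:1
Op 4: read(P0, v0) -> 181. No state change.
Op 5: fork(P1) -> P2. 5 ppages; refcounts: pp0:2 pp1:2 pp2:3 pp3:1 pp4:1
Op 6: fork(P1) -> P3. 5 ppages; refcounts: pp0:3 pp1:3 pp2:4 pp3:1 pp4:1
Op 7: read(P0, v1) -> 120. No state change.
Op 8: read(P0, v1) -> 120. No state change.
Op 9: write(P3, v2, 101). refcount(pp2)=4>1 -> COPY to pp5. 6 ppages; refcounts: pp0:3 pp1:3 pp2:3 pp3:1 pp4:1 pp5:1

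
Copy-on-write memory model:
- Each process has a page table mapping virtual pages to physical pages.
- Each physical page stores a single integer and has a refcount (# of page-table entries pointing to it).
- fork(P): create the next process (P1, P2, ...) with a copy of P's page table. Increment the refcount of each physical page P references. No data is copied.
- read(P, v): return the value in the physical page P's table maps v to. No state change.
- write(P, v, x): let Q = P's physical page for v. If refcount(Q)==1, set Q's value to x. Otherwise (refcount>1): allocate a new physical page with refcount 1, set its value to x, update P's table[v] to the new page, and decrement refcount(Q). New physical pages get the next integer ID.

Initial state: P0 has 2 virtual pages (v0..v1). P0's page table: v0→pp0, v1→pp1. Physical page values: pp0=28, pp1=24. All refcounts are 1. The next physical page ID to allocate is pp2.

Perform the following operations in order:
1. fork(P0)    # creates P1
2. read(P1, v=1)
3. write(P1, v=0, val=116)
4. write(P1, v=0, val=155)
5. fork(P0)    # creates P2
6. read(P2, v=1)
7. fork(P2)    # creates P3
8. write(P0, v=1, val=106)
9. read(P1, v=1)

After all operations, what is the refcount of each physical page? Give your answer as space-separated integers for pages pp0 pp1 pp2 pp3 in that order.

Op 1: fork(P0) -> P1. 2 ppages; refcounts: pp0:2 pp1:2
Op 2: read(P1, v1) -> 24. No state change.
Op 3: write(P1, v0, 116). refcount(pp0)=2>1 -> COPY to pp2. 3 ppages; refcounts: pp0:1 pp1:2 pp2:1
Op 4: write(P1, v0, 155). refcount(pp2)=1 -> write in place. 3 ppages; refcounts: pp0:1 pp1:2 pp2:1
Op 5: fork(P0) -> P2. 3 ppages; refcounts: pp0:2 pp1:3 pp2:1
Op 6: read(P2, v1) -> 24. No state change.
Op 7: fork(P2) -> P3. 3 ppages; refcounts: pp0:3 pp1:4 pp2:1
Op 8: write(P0, v1, 106). refcount(pp1)=4>1 -> COPY to pp3. 4 ppages; refcounts: pp0:3 pp1:3 pp2:1 pp3:1
Op 9: read(P1, v1) -> 24. No state change.

Answer: 3 3 1 1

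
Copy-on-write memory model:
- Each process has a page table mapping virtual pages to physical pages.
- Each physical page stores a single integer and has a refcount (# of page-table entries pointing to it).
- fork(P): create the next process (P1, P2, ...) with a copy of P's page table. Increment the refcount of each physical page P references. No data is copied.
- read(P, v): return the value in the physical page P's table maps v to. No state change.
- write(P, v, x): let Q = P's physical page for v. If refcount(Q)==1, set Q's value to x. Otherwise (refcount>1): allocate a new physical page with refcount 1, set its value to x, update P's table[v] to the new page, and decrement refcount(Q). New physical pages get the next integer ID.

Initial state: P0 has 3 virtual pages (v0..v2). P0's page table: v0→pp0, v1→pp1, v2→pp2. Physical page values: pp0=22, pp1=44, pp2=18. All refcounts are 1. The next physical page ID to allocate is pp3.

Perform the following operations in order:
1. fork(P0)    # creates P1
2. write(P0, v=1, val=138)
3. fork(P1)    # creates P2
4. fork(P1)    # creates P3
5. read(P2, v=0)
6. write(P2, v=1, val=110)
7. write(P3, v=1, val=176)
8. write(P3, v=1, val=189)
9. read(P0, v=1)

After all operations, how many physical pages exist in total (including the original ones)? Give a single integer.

Answer: 6

Derivation:
Op 1: fork(P0) -> P1. 3 ppages; refcounts: pp0:2 pp1:2 pp2:2
Op 2: write(P0, v1, 138). refcount(pp1)=2>1 -> COPY to pp3. 4 ppages; refcounts: pp0:2 pp1:1 pp2:2 pp3:1
Op 3: fork(P1) -> P2. 4 ppages; refcounts: pp0:3 pp1:2 pp2:3 pp3:1
Op 4: fork(P1) -> P3. 4 ppages; refcounts: pp0:4 pp1:3 pp2:4 pp3:1
Op 5: read(P2, v0) -> 22. No state change.
Op 6: write(P2, v1, 110). refcount(pp1)=3>1 -> COPY to pp4. 5 ppages; refcounts: pp0:4 pp1:2 pp2:4 pp3:1 pp4:1
Op 7: write(P3, v1, 176). refcount(pp1)=2>1 -> COPY to pp5. 6 ppages; refcounts: pp0:4 pp1:1 pp2:4 pp3:1 pp4:1 pp5:1
Op 8: write(P3, v1, 189). refcount(pp5)=1 -> write in place. 6 ppages; refcounts: pp0:4 pp1:1 pp2:4 pp3:1 pp4:1 pp5:1
Op 9: read(P0, v1) -> 138. No state change.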